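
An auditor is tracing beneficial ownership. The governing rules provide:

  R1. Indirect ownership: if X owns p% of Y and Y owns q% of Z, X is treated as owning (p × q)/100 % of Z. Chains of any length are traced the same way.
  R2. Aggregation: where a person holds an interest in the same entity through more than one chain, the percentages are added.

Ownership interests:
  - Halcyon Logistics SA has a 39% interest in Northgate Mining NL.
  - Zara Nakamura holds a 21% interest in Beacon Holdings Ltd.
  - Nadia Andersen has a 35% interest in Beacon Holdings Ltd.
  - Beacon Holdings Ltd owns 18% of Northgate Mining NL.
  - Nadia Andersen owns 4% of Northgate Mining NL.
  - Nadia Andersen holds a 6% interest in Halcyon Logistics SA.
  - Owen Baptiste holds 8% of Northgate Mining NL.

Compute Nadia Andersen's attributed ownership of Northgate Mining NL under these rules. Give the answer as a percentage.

Chain via Halcyon Logistics SA (R1): 6% × 39% = 2.34% of Northgate Mining NL.
Chain via Beacon Holdings Ltd (R1): 35% × 18% = 6.3% of Northgate Mining NL.
Direct interest in Northgate Mining NL: 4%.
Aggregating (R2): 2.34% + 6.3% + 4% = 12.64%.

12.64%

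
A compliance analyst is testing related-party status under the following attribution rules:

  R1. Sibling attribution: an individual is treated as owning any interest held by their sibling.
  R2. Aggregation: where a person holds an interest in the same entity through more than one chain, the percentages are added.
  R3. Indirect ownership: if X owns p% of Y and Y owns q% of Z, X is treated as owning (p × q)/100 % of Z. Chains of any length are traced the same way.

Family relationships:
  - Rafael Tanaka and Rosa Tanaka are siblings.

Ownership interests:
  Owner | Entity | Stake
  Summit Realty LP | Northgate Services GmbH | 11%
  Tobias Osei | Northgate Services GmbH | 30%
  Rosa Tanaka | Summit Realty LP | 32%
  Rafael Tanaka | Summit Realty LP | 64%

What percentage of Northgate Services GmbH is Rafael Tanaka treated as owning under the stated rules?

By sibling attribution (R1), Rafael Tanaka is treated as also owning Rosa Tanaka's interest in Summit Realty LP, giving 64% + 32% = 96%.
Chain via Summit Realty LP (R3): 96% × 11% = 10.56% of Northgate Services GmbH.

10.56%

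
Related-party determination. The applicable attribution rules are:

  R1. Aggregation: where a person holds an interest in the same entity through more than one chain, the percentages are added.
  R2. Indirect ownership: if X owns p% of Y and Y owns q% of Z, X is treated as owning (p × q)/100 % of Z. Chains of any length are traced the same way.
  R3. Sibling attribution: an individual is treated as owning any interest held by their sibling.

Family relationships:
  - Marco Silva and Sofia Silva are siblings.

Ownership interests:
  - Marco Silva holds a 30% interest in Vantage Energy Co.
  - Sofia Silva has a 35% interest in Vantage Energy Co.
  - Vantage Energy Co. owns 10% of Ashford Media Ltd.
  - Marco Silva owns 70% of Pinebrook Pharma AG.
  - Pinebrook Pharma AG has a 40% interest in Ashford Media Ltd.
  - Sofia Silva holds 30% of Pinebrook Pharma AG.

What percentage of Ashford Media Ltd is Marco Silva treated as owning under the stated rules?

46.5%

By sibling attribution (R3), Marco Silva is treated as also owning Sofia Silva's interest in Vantage Energy Co, giving 30% + 35% = 65%.
By sibling attribution (R3), Marco Silva is treated as also owning Sofia Silva's interest in Pinebrook Pharma AG, giving 70% + 30% = 100%.
Chain via Vantage Energy Co. (R2): 65% × 10% = 6.5% of Ashford Media Ltd.
Chain via Pinebrook Pharma AG (R2): 100% × 40% = 40% of Ashford Media Ltd.
Aggregating (R1): 6.5% + 40% = 46.5%.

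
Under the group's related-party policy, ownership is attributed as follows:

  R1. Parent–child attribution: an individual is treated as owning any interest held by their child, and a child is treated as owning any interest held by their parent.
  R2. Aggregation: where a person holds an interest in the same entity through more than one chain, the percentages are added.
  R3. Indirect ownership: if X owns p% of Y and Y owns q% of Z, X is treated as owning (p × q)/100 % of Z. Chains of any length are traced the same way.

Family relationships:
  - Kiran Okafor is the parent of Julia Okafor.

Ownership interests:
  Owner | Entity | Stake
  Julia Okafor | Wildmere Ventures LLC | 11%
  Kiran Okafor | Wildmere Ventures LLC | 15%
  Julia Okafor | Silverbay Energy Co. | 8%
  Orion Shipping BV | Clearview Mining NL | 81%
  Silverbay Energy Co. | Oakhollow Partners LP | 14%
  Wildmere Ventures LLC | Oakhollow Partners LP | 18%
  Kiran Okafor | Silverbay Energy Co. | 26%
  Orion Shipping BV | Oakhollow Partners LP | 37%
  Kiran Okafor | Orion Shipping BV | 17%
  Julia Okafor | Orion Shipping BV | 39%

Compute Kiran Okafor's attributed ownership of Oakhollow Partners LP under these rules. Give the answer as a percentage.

30.16%

By parent–child attribution (R1), Kiran Okafor is treated as also owning Julia Okafor's interest in Wildmere Ventures LLC, giving 15% + 11% = 26%.
By parent–child attribution (R1), Kiran Okafor is treated as also owning Julia Okafor's interest in Orion Shipping BV, giving 17% + 39% = 56%.
By parent–child attribution (R1), Kiran Okafor is treated as also owning Julia Okafor's interest in Silverbay Energy Co, giving 26% + 8% = 34%.
Chain via Wildmere Ventures LLC (R3): 26% × 18% = 4.68% of Oakhollow Partners LP.
Chain via Orion Shipping BV (R3): 56% × 37% = 20.72% of Oakhollow Partners LP.
Chain via Silverbay Energy Co. (R3): 34% × 14% = 4.76% of Oakhollow Partners LP.
Aggregating (R2): 4.68% + 20.72% + 4.76% = 30.16%.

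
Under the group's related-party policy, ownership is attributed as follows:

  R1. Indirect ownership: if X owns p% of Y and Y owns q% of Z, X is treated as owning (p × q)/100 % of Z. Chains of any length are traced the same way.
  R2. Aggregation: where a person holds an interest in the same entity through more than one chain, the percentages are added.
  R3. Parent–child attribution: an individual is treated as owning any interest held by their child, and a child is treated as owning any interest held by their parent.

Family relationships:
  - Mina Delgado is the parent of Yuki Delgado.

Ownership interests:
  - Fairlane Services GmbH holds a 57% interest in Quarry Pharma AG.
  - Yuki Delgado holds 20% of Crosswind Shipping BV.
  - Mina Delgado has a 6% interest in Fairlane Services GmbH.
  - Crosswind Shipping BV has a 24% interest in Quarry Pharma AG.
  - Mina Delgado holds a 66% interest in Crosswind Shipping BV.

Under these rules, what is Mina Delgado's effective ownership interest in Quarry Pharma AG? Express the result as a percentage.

By parent–child attribution (R3), Mina Delgado is treated as also owning Yuki Delgado's interest in Crosswind Shipping BV, giving 66% + 20% = 86%.
Chain via Crosswind Shipping BV (R1): 86% × 24% = 20.64% of Quarry Pharma AG.
Chain via Fairlane Services GmbH (R1): 6% × 57% = 3.42% of Quarry Pharma AG.
Aggregating (R2): 20.64% + 3.42% = 24.06%.

24.06%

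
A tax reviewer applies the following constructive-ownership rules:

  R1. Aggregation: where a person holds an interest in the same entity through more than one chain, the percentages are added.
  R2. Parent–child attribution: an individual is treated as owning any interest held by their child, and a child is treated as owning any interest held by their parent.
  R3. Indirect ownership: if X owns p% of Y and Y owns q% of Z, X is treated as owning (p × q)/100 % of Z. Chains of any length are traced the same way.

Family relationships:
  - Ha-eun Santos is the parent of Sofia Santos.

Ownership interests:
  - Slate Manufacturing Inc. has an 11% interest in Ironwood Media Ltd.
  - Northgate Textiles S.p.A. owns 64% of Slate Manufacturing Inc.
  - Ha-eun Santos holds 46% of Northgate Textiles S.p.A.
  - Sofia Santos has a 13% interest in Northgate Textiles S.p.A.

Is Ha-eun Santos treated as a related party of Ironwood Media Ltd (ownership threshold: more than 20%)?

No

By parent–child attribution (R2), Ha-eun Santos is treated as also owning Sofia Santos's interest in Northgate Textiles S.p.A, giving 46% + 13% = 59%.
Chain via Northgate Textiles S.p.A. → Slate Manufacturing Inc. (R3): 59% × 64% × 11% = 4.1536% of Ironwood Media Ltd.
4.1536% does not exceed the 20% threshold, so Ha-eun is not a related party to Ironwood Media Ltd.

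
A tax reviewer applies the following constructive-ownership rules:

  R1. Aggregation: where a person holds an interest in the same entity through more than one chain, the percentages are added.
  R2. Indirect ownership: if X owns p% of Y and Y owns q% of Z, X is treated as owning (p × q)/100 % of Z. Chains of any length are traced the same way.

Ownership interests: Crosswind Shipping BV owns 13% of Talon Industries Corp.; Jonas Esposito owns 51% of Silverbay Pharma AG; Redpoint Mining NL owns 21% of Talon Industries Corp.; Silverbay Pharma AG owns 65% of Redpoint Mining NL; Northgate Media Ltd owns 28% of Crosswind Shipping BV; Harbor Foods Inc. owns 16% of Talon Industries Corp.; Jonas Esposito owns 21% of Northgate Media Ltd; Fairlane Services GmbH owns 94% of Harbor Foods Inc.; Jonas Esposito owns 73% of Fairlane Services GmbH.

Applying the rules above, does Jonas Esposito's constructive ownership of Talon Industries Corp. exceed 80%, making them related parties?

No

Chain via Silverbay Pharma AG → Redpoint Mining NL (R2): 51% × 65% × 21% = 6.9615% of Talon Industries Corp.
Chain via Northgate Media Ltd → Crosswind Shipping BV (R2): 21% × 28% × 13% = 0.7644% of Talon Industries Corp.
Chain via Fairlane Services GmbH → Harbor Foods Inc. (R2): 73% × 94% × 16% = 10.9792% of Talon Industries Corp.
Aggregating (R1): 6.9615% + 0.7644% + 10.9792% = 18.7051%.
18.7051% does not exceed the 80% threshold, so Jonas is not a related party to Talon Industries Corp.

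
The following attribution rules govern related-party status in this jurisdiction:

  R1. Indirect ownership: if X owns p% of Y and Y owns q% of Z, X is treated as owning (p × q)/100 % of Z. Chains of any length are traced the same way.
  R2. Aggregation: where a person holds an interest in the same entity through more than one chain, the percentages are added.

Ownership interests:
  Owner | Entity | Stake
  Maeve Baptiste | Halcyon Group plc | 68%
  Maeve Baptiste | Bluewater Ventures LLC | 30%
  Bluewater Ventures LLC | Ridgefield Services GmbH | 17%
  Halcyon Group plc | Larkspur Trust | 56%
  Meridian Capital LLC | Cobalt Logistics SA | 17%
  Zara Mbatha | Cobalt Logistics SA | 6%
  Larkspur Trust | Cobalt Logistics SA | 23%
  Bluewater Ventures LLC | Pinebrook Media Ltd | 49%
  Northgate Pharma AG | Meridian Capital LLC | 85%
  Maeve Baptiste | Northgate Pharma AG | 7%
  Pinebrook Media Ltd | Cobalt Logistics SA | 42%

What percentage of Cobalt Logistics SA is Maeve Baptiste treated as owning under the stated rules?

15.9439%

Chain via Northgate Pharma AG → Meridian Capital LLC (R1): 7% × 85% × 17% = 1.0115% of Cobalt Logistics SA.
Chain via Bluewater Ventures LLC → Pinebrook Media Ltd (R1): 30% × 49% × 42% = 6.174% of Cobalt Logistics SA.
Chain via Halcyon Group plc → Larkspur Trust (R1): 68% × 56% × 23% = 8.7584% of Cobalt Logistics SA.
Aggregating (R2): 1.0115% + 6.174% + 8.7584% = 15.9439%.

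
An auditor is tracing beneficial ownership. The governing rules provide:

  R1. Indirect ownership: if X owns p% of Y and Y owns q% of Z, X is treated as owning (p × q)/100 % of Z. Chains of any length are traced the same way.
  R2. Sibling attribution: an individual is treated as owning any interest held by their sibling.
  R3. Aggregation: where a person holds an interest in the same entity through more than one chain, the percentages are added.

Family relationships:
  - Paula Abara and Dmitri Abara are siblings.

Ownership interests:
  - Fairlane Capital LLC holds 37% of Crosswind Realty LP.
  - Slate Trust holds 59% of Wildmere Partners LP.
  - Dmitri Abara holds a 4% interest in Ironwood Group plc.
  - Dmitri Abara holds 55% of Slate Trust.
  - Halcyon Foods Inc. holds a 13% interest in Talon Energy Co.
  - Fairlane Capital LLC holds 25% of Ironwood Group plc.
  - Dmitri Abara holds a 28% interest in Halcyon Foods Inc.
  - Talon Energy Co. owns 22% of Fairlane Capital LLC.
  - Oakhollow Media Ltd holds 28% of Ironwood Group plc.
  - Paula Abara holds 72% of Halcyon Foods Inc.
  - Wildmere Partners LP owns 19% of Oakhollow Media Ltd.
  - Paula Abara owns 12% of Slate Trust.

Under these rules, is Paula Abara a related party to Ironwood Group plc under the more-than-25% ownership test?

By sibling attribution (R2), Paula Abara is treated as also owning Dmitri Abara's interest in Slate Trust, giving 12% + 55% = 67%.
By sibling attribution (R2), Paula Abara is treated as also owning Dmitri Abara's interest in Halcyon Foods Inc, giving 72% + 28% = 100%.
By sibling attribution (R2), Paula Abara is treated as owning Dmitri Abara's 4% interest in Ironwood Group plc.
Chain via Slate Trust → Wildmere Partners LP → Oakhollow Media Ltd (R1): 67% × 59% × 19% × 28% = 2.102996% of Ironwood Group plc.
Chain via Halcyon Foods Inc. → Talon Energy Co. → Fairlane Capital LLC (R1): 100% × 13% × 22% × 25% = 0.715% of Ironwood Group plc.
Direct interest in Ironwood Group plc: 4%.
Aggregating (R3): 2.102996% + 0.715% + 4% = 6.817996%.
6.817996% does not exceed the 25% threshold, so Paula is not a related party to Ironwood Group plc.

No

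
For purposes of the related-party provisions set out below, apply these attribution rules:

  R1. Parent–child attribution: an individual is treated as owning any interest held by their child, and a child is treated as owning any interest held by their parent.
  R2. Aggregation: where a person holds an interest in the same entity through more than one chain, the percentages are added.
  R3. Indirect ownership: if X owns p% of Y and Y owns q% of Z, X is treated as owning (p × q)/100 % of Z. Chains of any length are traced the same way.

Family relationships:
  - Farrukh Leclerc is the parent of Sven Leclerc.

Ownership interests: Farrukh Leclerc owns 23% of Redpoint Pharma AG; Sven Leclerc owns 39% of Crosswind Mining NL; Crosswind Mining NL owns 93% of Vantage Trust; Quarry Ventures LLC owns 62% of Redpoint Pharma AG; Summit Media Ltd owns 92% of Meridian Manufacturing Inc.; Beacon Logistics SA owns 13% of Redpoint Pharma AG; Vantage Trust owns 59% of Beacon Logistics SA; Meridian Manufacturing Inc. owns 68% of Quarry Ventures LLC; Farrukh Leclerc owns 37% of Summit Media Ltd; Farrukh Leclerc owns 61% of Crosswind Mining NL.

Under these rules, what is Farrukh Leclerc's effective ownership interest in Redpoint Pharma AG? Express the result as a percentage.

44.484364%

By parent–child attribution (R1), Farrukh Leclerc is treated as also owning Sven Leclerc's interest in Crosswind Mining NL, giving 61% + 39% = 100%.
Chain via Summit Media Ltd → Meridian Manufacturing Inc. → Quarry Ventures LLC (R3): 37% × 92% × 68% × 62% = 14.351264% of Redpoint Pharma AG.
Chain via Crosswind Mining NL → Vantage Trust → Beacon Logistics SA (R3): 100% × 93% × 59% × 13% = 7.1331% of Redpoint Pharma AG.
Direct interest in Redpoint Pharma AG: 23%.
Aggregating (R2): 14.351264% + 7.1331% + 23% = 44.484364%.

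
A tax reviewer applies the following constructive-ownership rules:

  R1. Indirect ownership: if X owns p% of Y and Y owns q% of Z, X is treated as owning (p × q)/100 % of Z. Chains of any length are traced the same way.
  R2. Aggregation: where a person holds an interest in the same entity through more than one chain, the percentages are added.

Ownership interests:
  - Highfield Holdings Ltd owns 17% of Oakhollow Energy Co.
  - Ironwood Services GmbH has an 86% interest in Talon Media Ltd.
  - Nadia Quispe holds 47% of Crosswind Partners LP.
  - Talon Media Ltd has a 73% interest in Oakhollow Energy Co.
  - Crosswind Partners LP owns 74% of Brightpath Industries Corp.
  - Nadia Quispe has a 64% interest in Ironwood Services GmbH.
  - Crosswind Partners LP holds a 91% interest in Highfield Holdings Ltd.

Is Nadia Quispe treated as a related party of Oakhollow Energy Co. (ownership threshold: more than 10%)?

Yes

Chain via Crosswind Partners LP → Highfield Holdings Ltd (R1): 47% × 91% × 17% = 7.2709% of Oakhollow Energy Co.
Chain via Ironwood Services GmbH → Talon Media Ltd (R1): 64% × 86% × 73% = 40.1792% of Oakhollow Energy Co.
Aggregating (R2): 7.2709% + 40.1792% = 47.4501%.
47.4501% exceeds the 10% threshold, so Nadia is a related party to Oakhollow Energy Co.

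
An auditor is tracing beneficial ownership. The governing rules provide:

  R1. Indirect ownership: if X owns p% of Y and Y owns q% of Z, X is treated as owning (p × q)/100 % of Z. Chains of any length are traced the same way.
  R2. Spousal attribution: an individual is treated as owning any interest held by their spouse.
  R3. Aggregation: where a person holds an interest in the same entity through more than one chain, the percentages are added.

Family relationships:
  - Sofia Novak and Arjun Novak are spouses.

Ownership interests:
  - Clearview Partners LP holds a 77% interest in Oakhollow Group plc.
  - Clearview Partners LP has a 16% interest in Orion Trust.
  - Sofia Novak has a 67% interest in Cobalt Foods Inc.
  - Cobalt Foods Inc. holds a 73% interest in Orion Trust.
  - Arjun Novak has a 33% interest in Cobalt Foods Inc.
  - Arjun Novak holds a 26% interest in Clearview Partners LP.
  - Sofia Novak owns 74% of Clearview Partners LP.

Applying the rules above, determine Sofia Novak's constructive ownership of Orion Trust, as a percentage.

89%

By spousal attribution (R2), Sofia Novak is treated as also owning Arjun Novak's interest in Cobalt Foods Inc, giving 67% + 33% = 100%.
By spousal attribution (R2), Sofia Novak is treated as also owning Arjun Novak's interest in Clearview Partners LP, giving 74% + 26% = 100%.
Chain via Cobalt Foods Inc. (R1): 100% × 73% = 73% of Orion Trust.
Chain via Clearview Partners LP (R1): 100% × 16% = 16% of Orion Trust.
Aggregating (R3): 73% + 16% = 89%.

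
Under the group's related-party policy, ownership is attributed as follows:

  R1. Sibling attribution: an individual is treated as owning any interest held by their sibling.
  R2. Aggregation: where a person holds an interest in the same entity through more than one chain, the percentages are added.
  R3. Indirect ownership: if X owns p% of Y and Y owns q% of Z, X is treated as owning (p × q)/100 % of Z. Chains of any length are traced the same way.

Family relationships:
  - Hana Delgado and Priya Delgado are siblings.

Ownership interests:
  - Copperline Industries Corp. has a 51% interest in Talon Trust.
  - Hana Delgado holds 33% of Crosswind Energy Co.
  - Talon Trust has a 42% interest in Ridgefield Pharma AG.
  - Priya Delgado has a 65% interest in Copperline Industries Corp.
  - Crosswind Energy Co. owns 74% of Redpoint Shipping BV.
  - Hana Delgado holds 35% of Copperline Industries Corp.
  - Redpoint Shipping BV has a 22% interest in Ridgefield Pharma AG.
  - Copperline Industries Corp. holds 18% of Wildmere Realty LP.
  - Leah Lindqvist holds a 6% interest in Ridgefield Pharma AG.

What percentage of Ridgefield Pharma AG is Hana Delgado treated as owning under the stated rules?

26.7924%

By sibling attribution (R1), Hana Delgado is treated as also owning Priya Delgado's interest in Copperline Industries Corp, giving 35% + 65% = 100%.
Chain via Crosswind Energy Co. → Redpoint Shipping BV (R3): 33% × 74% × 22% = 5.3724% of Ridgefield Pharma AG.
Chain via Copperline Industries Corp. → Talon Trust (R3): 100% × 51% × 42% = 21.42% of Ridgefield Pharma AG.
Aggregating (R2): 5.3724% + 21.42% = 26.7924%.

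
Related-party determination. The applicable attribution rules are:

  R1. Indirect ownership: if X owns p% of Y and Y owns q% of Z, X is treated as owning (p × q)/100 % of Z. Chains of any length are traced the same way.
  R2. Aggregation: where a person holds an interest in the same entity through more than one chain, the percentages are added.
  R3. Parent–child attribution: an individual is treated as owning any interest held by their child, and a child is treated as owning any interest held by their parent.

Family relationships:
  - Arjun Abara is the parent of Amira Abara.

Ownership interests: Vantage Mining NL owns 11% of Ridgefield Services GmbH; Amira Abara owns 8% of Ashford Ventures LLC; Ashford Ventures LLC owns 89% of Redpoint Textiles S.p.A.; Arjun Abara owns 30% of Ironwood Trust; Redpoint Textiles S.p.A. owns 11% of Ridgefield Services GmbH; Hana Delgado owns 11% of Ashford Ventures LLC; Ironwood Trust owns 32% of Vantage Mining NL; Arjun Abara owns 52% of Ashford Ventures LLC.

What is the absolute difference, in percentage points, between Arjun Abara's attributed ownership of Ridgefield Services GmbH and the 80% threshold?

By parent–child attribution (R3), Arjun Abara is treated as also owning Amira Abara's interest in Ashford Ventures LLC, giving 52% + 8% = 60%.
Chain via Ashford Ventures LLC → Redpoint Textiles S.p.A. (R1): 60% × 89% × 11% = 5.874% of Ridgefield Services GmbH.
Chain via Ironwood Trust → Vantage Mining NL (R1): 30% × 32% × 11% = 1.056% of Ridgefield Services GmbH.
Aggregating (R2): 5.874% + 1.056% = 6.93%.
6.93% falls short of the 80% threshold by 73.07 percentage points.

73.07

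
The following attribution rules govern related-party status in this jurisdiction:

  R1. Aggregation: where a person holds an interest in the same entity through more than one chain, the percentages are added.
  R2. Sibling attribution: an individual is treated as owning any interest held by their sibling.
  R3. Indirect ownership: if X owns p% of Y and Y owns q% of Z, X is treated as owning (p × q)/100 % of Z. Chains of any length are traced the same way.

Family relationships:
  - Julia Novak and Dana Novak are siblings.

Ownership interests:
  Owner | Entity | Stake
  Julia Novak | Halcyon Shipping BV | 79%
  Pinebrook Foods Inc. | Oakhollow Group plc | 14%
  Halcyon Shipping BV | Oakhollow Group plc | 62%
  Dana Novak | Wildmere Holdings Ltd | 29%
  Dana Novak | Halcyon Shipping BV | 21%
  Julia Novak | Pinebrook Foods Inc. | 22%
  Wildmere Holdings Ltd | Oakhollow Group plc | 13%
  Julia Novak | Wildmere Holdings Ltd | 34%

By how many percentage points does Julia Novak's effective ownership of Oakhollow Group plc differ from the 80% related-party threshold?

By sibling attribution (R2), Julia Novak is treated as also owning Dana Novak's interest in Halcyon Shipping BV, giving 79% + 21% = 100%.
By sibling attribution (R2), Julia Novak is treated as also owning Dana Novak's interest in Wildmere Holdings Ltd, giving 34% + 29% = 63%.
Chain via Pinebrook Foods Inc. (R3): 22% × 14% = 3.08% of Oakhollow Group plc.
Chain via Halcyon Shipping BV (R3): 100% × 62% = 62% of Oakhollow Group plc.
Chain via Wildmere Holdings Ltd (R3): 63% × 13% = 8.19% of Oakhollow Group plc.
Aggregating (R1): 3.08% + 62% + 8.19% = 73.27%.
73.27% falls short of the 80% threshold by 6.73 percentage points.

6.73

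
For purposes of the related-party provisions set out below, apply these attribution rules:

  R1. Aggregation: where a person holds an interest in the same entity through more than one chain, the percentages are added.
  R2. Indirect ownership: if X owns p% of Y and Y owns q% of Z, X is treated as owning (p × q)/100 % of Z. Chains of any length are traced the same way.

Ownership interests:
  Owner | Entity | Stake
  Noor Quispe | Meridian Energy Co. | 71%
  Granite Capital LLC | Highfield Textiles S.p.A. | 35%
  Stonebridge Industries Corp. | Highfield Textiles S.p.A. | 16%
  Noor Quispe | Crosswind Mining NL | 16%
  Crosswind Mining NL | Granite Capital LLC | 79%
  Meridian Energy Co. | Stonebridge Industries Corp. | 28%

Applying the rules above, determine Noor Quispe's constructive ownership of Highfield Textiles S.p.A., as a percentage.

7.6048%

Chain via Crosswind Mining NL → Granite Capital LLC (R2): 16% × 79% × 35% = 4.424% of Highfield Textiles S.p.A.
Chain via Meridian Energy Co. → Stonebridge Industries Corp. (R2): 71% × 28% × 16% = 3.1808% of Highfield Textiles S.p.A.
Aggregating (R1): 4.424% + 3.1808% = 7.6048%.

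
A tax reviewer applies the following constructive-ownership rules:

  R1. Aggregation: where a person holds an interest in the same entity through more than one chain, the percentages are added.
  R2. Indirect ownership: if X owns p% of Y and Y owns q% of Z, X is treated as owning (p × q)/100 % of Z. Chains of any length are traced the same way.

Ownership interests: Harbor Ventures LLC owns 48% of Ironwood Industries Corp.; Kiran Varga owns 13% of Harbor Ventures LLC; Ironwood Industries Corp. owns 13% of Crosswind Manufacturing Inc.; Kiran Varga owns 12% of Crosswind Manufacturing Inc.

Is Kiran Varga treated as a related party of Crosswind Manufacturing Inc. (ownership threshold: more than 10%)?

Yes

Chain via Harbor Ventures LLC → Ironwood Industries Corp. (R2): 13% × 48% × 13% = 0.8112% of Crosswind Manufacturing Inc.
Direct interest in Crosswind Manufacturing Inc: 12%.
Aggregating (R1): 0.8112% + 12% = 12.8112%.
12.8112% exceeds the 10% threshold, so Kiran is a related party to Crosswind Manufacturing Inc.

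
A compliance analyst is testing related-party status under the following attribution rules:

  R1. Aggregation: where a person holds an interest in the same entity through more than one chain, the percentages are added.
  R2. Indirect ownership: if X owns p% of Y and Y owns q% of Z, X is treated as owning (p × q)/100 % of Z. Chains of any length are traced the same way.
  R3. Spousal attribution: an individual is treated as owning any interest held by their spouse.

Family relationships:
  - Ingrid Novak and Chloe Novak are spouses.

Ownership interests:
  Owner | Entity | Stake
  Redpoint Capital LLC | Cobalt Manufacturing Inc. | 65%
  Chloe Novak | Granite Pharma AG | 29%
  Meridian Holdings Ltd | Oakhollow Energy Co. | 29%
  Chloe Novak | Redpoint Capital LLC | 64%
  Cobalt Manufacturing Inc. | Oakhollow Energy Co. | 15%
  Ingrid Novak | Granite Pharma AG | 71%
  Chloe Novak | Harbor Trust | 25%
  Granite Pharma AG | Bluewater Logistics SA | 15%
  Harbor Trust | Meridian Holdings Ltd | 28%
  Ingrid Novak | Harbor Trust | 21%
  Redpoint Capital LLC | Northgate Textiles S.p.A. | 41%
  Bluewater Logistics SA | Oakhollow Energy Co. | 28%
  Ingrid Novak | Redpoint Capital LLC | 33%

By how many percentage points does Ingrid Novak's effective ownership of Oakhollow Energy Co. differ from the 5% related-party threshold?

12.3927

By spousal attribution (R3), Ingrid Novak is treated as also owning Chloe Novak's interest in Redpoint Capital LLC, giving 33% + 64% = 97%.
By spousal attribution (R3), Ingrid Novak is treated as also owning Chloe Novak's interest in Harbor Trust, giving 21% + 25% = 46%.
By spousal attribution (R3), Ingrid Novak is treated as also owning Chloe Novak's interest in Granite Pharma AG, giving 71% + 29% = 100%.
Chain via Redpoint Capital LLC → Cobalt Manufacturing Inc. (R2): 97% × 65% × 15% = 9.4575% of Oakhollow Energy Co.
Chain via Harbor Trust → Meridian Holdings Ltd (R2): 46% × 28% × 29% = 3.7352% of Oakhollow Energy Co.
Chain via Granite Pharma AG → Bluewater Logistics SA (R2): 100% × 15% × 28% = 4.2% of Oakhollow Energy Co.
Aggregating (R1): 9.4575% + 3.7352% + 4.2% = 17.3927%.
17.3927% exceeds the 5% threshold by 12.3927 percentage points.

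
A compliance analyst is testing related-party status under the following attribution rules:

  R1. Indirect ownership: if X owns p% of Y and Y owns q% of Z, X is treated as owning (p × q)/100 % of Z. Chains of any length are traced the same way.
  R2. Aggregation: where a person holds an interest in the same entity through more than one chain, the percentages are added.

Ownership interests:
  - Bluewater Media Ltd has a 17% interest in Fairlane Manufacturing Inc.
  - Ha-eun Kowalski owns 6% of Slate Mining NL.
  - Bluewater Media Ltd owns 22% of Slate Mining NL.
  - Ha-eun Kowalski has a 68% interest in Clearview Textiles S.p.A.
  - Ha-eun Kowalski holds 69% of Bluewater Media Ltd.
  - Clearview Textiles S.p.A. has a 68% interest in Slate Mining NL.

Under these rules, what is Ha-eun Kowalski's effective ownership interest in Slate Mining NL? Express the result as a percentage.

67.42%

Chain via Clearview Textiles S.p.A. (R1): 68% × 68% = 46.24% of Slate Mining NL.
Chain via Bluewater Media Ltd (R1): 69% × 22% = 15.18% of Slate Mining NL.
Direct interest in Slate Mining NL: 6%.
Aggregating (R2): 46.24% + 15.18% + 6% = 67.42%.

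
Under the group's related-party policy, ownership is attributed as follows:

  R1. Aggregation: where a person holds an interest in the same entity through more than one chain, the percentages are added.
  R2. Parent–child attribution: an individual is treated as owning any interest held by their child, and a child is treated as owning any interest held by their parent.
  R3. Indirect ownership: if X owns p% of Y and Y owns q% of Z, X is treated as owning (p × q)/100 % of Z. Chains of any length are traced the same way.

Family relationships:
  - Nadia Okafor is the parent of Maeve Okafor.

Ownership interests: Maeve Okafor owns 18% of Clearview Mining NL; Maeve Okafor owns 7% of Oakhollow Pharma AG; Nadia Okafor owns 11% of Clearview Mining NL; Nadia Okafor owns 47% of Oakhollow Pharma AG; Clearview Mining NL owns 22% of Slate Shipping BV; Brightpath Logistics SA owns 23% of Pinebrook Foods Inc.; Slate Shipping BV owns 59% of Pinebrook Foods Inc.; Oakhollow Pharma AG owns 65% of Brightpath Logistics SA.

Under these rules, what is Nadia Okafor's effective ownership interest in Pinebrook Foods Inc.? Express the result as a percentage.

11.8372%

By parent–child attribution (R2), Nadia Okafor is treated as also owning Maeve Okafor's interest in Clearview Mining NL, giving 11% + 18% = 29%.
By parent–child attribution (R2), Nadia Okafor is treated as also owning Maeve Okafor's interest in Oakhollow Pharma AG, giving 47% + 7% = 54%.
Chain via Clearview Mining NL → Slate Shipping BV (R3): 29% × 22% × 59% = 3.7642% of Pinebrook Foods Inc.
Chain via Oakhollow Pharma AG → Brightpath Logistics SA (R3): 54% × 65% × 23% = 8.073% of Pinebrook Foods Inc.
Aggregating (R1): 3.7642% + 8.073% = 11.8372%.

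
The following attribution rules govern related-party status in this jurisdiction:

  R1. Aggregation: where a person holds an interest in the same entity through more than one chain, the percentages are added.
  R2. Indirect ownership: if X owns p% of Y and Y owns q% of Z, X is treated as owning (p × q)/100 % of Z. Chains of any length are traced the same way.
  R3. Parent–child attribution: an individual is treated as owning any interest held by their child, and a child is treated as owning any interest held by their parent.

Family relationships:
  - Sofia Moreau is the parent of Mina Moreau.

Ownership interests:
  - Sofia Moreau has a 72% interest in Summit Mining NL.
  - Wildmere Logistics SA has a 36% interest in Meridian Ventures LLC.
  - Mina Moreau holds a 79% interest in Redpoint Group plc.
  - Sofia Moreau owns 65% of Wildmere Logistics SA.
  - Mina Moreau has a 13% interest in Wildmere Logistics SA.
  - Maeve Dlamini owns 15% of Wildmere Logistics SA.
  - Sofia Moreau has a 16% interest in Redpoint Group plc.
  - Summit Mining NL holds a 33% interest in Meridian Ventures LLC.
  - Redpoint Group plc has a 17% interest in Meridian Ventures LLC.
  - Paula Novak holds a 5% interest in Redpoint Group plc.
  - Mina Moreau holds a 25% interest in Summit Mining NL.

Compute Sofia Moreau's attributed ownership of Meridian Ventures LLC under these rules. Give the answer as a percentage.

By parent–child attribution (R3), Sofia Moreau is treated as also owning Mina Moreau's interest in Redpoint Group plc, giving 16% + 79% = 95%.
By parent–child attribution (R3), Sofia Moreau is treated as also owning Mina Moreau's interest in Summit Mining NL, giving 72% + 25% = 97%.
By parent–child attribution (R3), Sofia Moreau is treated as also owning Mina Moreau's interest in Wildmere Logistics SA, giving 65% + 13% = 78%.
Chain via Redpoint Group plc (R2): 95% × 17% = 16.15% of Meridian Ventures LLC.
Chain via Summit Mining NL (R2): 97% × 33% = 32.01% of Meridian Ventures LLC.
Chain via Wildmere Logistics SA (R2): 78% × 36% = 28.08% of Meridian Ventures LLC.
Aggregating (R1): 16.15% + 32.01% + 28.08% = 76.24%.

76.24%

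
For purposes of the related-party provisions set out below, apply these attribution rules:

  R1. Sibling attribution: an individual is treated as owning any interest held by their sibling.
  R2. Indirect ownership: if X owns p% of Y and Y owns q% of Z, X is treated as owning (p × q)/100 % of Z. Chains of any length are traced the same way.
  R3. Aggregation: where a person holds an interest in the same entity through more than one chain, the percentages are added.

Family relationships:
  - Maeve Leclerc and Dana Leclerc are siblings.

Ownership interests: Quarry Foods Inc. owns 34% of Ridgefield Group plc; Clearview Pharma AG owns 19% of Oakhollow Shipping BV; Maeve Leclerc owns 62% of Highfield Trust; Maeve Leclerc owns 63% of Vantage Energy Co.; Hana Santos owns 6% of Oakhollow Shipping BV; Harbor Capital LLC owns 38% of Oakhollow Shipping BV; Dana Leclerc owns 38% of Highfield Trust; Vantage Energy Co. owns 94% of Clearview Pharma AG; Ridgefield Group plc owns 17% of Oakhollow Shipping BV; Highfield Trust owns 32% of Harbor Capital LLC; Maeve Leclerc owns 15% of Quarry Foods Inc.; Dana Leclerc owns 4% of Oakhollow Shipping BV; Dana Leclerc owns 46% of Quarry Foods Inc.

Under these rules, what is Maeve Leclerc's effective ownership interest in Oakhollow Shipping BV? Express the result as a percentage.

By sibling attribution (R1), Maeve Leclerc is treated as also owning Dana Leclerc's interest in Highfield Trust, giving 62% + 38% = 100%.
By sibling attribution (R1), Maeve Leclerc is treated as also owning Dana Leclerc's interest in Quarry Foods Inc, giving 15% + 46% = 61%.
By sibling attribution (R1), Maeve Leclerc is treated as owning Dana Leclerc's 4% interest in Oakhollow Shipping BV.
Chain via Vantage Energy Co. → Clearview Pharma AG (R2): 63% × 94% × 19% = 11.2518% of Oakhollow Shipping BV.
Chain via Highfield Trust → Harbor Capital LLC (R2): 100% × 32% × 38% = 12.16% of Oakhollow Shipping BV.
Chain via Quarry Foods Inc. → Ridgefield Group plc (R2): 61% × 34% × 17% = 3.5258% of Oakhollow Shipping BV.
Direct interest in Oakhollow Shipping BV: 4%.
Aggregating (R3): 11.2518% + 12.16% + 3.5258% + 4% = 30.9376%.

30.9376%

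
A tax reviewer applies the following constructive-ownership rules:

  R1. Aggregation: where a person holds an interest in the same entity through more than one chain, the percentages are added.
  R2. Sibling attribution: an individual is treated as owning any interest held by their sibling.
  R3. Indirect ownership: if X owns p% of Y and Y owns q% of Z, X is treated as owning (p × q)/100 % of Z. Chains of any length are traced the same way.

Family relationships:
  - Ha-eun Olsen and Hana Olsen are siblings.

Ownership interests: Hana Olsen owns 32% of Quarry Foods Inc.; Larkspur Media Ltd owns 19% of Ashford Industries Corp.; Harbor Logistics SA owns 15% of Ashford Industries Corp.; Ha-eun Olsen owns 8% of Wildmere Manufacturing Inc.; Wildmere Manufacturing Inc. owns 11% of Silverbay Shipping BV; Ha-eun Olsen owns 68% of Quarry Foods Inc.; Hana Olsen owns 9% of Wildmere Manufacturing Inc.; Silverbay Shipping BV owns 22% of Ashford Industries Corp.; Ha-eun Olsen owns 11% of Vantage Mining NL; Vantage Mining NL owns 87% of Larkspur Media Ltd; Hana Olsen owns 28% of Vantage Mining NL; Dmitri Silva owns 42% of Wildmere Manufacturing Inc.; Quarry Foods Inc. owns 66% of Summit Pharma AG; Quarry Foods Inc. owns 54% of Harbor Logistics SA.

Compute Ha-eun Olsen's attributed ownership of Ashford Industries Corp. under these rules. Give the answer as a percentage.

By sibling attribution (R2), Ha-eun Olsen is treated as also owning Hana Olsen's interest in Wildmere Manufacturing Inc, giving 8% + 9% = 17%.
By sibling attribution (R2), Ha-eun Olsen is treated as also owning Hana Olsen's interest in Quarry Foods Inc, giving 68% + 32% = 100%.
By sibling attribution (R2), Ha-eun Olsen is treated as also owning Hana Olsen's interest in Vantage Mining NL, giving 11% + 28% = 39%.
Chain via Wildmere Manufacturing Inc. → Silverbay Shipping BV (R3): 17% × 11% × 22% = 0.4114% of Ashford Industries Corp.
Chain via Quarry Foods Inc. → Harbor Logistics SA (R3): 100% × 54% × 15% = 8.1% of Ashford Industries Corp.
Chain via Vantage Mining NL → Larkspur Media Ltd (R3): 39% × 87% × 19% = 6.4467% of Ashford Industries Corp.
Aggregating (R1): 0.4114% + 8.1% + 6.4467% = 14.9581%.

14.9581%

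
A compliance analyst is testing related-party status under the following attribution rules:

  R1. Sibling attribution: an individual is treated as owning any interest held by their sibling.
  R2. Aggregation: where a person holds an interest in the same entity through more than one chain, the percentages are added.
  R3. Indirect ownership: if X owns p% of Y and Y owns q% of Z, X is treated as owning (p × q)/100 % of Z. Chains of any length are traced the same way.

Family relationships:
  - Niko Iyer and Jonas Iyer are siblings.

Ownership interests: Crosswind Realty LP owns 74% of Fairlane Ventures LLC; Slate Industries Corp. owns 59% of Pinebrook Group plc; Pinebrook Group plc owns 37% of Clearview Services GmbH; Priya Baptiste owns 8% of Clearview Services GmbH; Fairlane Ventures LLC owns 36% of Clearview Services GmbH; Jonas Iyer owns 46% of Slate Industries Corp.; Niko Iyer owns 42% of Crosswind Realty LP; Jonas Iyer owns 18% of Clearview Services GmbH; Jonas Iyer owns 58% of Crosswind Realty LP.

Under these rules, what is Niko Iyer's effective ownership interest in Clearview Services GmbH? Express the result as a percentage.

By sibling attribution (R1), Niko Iyer is treated as also owning Jonas Iyer's interest in Crosswind Realty LP, giving 42% + 58% = 100%.
By sibling attribution (R1), Niko Iyer is treated as owning Jonas Iyer's 46% interest in Slate Industries Corp.
By sibling attribution (R1), Niko Iyer is treated as owning Jonas Iyer's 18% interest in Clearview Services GmbH.
Chain via Crosswind Realty LP → Fairlane Ventures LLC (R3): 100% × 74% × 36% = 26.64% of Clearview Services GmbH.
Chain via Slate Industries Corp. → Pinebrook Group plc (R3): 46% × 59% × 37% = 10.0418% of Clearview Services GmbH.
Direct interest in Clearview Services GmbH: 18%.
Aggregating (R2): 26.64% + 10.0418% + 18% = 54.6818%.

54.6818%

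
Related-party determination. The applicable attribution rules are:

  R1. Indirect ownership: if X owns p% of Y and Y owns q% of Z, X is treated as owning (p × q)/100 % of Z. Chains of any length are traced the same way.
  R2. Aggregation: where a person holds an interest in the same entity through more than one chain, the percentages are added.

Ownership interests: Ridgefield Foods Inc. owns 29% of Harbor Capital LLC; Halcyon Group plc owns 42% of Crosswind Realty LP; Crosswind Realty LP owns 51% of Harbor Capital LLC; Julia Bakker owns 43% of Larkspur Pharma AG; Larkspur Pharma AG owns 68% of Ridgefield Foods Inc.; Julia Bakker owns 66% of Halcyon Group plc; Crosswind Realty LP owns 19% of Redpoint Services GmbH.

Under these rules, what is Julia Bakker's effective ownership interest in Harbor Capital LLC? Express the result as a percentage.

Chain via Halcyon Group plc → Crosswind Realty LP (R1): 66% × 42% × 51% = 14.1372% of Harbor Capital LLC.
Chain via Larkspur Pharma AG → Ridgefield Foods Inc. (R1): 43% × 68% × 29% = 8.4796% of Harbor Capital LLC.
Aggregating (R2): 14.1372% + 8.4796% = 22.6168%.

22.6168%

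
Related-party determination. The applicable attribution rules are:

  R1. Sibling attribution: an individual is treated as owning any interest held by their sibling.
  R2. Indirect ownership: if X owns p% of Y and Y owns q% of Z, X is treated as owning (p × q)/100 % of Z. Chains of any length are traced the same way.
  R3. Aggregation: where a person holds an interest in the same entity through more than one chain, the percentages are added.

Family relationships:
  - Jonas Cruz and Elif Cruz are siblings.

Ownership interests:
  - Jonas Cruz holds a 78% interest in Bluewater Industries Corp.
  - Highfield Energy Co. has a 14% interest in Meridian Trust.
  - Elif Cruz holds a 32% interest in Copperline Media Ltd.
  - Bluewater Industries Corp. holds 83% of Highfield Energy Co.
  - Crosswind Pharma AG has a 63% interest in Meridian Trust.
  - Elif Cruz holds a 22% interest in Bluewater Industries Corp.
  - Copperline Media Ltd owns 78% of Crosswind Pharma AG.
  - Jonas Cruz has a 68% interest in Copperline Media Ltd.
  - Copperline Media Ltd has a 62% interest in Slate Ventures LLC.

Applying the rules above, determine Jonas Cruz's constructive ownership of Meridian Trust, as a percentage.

60.76%

By sibling attribution (R1), Jonas Cruz is treated as also owning Elif Cruz's interest in Bluewater Industries Corp, giving 78% + 22% = 100%.
By sibling attribution (R1), Jonas Cruz is treated as also owning Elif Cruz's interest in Copperline Media Ltd, giving 68% + 32% = 100%.
Chain via Bluewater Industries Corp. → Highfield Energy Co. (R2): 100% × 83% × 14% = 11.62% of Meridian Trust.
Chain via Copperline Media Ltd → Crosswind Pharma AG (R2): 100% × 78% × 63% = 49.14% of Meridian Trust.
Aggregating (R3): 11.62% + 49.14% = 60.76%.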